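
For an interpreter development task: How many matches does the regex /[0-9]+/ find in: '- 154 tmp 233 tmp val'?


Pattern: /[0-9]+/ (int literals)
Input: '- 154 tmp 233 tmp val'
Scanning for matches:
  Match 1: '154'
  Match 2: '233'
Total matches: 2

2


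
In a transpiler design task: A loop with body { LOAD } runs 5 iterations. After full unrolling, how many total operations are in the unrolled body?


Loop body operations: LOAD (1 op per iteration)
Unrolling 5 iterations:
  Iteration 1: LOAD (1 ops)
  Iteration 2: LOAD (1 ops)
  Iteration 3: LOAD (1 ops)
  Iteration 4: LOAD (1 ops)
  Iteration 5: LOAD (1 ops)
Total: 5 iterations * 1 ops/iter = 5 operations

5


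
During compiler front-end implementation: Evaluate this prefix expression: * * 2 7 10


Parsing prefix expression: * * 2 7 10
Step 1: Innermost operation '* 2 7'
  2 * 7 = 14
Step 2: Outer operation '* [14] 10'
  14 * 10 = 140

140


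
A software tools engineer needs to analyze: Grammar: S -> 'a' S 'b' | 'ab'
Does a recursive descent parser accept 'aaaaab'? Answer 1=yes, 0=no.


Grammar accepts strings of the form a^n b^n (n >= 1)
Word: 'aaaaab'
Counting: 5 a's and 1 b's
Check: 5 == 1? No
Mismatch: a-count != b-count
Rejected

0


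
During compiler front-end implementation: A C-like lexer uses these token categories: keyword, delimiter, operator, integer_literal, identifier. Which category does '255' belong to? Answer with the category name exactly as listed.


Token: '255'
Checking categories:
  identifier: no
  integer_literal: YES
  operator: no
  keyword: no
  delimiter: no
Category: integer_literal

integer_literal


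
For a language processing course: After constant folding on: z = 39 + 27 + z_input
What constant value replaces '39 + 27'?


Identifying constant sub-expression:
  Original: z = 39 + 27 + z_input
  39 and 27 are both compile-time constants
  Evaluating: 39 + 27 = 66
  After folding: z = 66 + z_input

66


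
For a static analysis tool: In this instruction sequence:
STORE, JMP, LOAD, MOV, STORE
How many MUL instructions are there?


Scanning instruction sequence for MUL:
  Position 1: STORE
  Position 2: JMP
  Position 3: LOAD
  Position 4: MOV
  Position 5: STORE
Matches at positions: []
Total MUL count: 0

0


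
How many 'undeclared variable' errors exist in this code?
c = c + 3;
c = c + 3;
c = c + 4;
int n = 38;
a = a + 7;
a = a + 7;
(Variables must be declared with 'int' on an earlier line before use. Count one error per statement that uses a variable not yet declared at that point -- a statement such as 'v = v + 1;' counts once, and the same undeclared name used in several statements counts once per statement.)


Scanning code line by line:
  Line 1: use 'c' -> ERROR (undeclared)
  Line 2: use 'c' -> ERROR (undeclared)
  Line 3: use 'c' -> ERROR (undeclared)
  Line 4: declare 'n' -> declared = ['n']
  Line 5: use 'a' -> ERROR (undeclared)
  Line 6: use 'a' -> ERROR (undeclared)
Total undeclared variable errors: 5

5


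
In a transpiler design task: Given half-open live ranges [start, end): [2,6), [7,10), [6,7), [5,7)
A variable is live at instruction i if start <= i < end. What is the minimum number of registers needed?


Live ranges:
  Var0: [2, 6)
  Var1: [7, 10)
  Var2: [6, 7)
  Var3: [5, 7)
Sweep-line events (position, delta, active):
  pos=2 start -> active=1
  pos=5 start -> active=2
  pos=6 end -> active=1
  pos=6 start -> active=2
  pos=7 end -> active=1
  pos=7 end -> active=0
  pos=7 start -> active=1
  pos=10 end -> active=0
Maximum simultaneous active: 2
Minimum registers needed: 2

2


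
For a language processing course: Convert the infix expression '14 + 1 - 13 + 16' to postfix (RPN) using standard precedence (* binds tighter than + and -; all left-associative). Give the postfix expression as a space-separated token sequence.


Applying the shunting-yard algorithm:
  Operand 14 -> output
  Push '+' onto operator stack -> op-stack: [+]
  Operand 1 -> output
  See '-' (prec 1); top '+' (prec 1) >= it -> pop '+' to output
  Push '-' onto operator stack -> op-stack: [-]
  Operand 13 -> output
  See '+' (prec 1); top '-' (prec 1) >= it -> pop '-' to output
  Push '+' onto operator stack -> op-stack: [+]
  Operand 16 -> output
  End of input: pop '+' to output
Postfix result: 14 1 + 13 - 16 +

14 1 + 13 - 16 +


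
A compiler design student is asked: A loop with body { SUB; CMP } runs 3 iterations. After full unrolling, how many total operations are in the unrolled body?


Loop body operations: SUB, CMP (2 ops per iteration)
Unrolling 3 iterations:
  Iteration 1: SUB, CMP (2 ops)
  Iteration 2: SUB, CMP (2 ops)
  Iteration 3: SUB, CMP (2 ops)
Total: 3 iterations * 2 ops/iter = 6 operations

6


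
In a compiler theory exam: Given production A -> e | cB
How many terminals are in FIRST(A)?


Production: A -> e | cB
Examining each alternative for leading terminals:
  A -> e : first terminal = 'e'
  A -> cB : first terminal = 'c'
FIRST(A) = {c, e}
Count: 2

2


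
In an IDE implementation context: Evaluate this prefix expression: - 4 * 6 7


Parsing prefix expression: - 4 * 6 7
Step 1: Innermost operation '* 6 7'
  6 * 7 = 42
Step 2: Outer operation '- 4 [42]'
  4 - 42 = -38

-38


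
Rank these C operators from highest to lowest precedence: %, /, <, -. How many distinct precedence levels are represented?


Looking up precedence for each operator:
  % -> precedence 6
  / -> precedence 6
  < -> precedence 4
  - -> precedence 5
Sorted highest to lowest: %, /, -, <
Distinct precedence values: [6, 5, 4]
Number of distinct levels: 3

3


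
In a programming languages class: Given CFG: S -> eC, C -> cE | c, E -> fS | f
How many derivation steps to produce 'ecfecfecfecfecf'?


Grammar: S -> eC, C -> cE | c, E -> fS | f
Deriving 'ecfecfecfecfecf':
Step 1: S -> eC => eC
Step 2: C -> cE => ecE
Step 3: E -> fS => ecfS
Step 4: S -> eC => ecfeC
Step 5: C -> cE => ecfecE
Step 6: E -> fS => ecfecfS
Step 7: S -> eC => ecfecfeC
Step 8: C -> cE => ecfecfecE
Step 9: E -> fS => ecfecfecfS
Step 10: S -> eC => ecfecfecfeC
Step 11: C -> cE => ecfecfecfecE
Step 12: E -> fS => ecfecfecfecfS
Step 13: S -> eC => ecfecfecfecfeC
Step 14: C -> cE => ecfecfecfecfecE
Step 15: E -> f => ecfecfecfecfecf
Total derivation steps: 15

15


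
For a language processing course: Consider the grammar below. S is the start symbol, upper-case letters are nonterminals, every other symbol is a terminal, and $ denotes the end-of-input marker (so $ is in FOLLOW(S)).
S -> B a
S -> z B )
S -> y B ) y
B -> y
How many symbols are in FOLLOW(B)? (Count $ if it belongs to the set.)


S is the start symbol and does not occur in any rule body, so FOLLOW(S) = {$}.
Examining every occurrence of B in a rule body:
  S -> B a : B is followed by terminal 'a' -> add 'a'
  S -> z B ) : B is followed by terminal ')' -> add ')'
  S -> y B ) y : B is followed by terminal ')' -> add ')' (already in the set)
  B -> y : B does not occur in the body -> contributes nothing
FOLLOW(B) = {), a}
Count: 2

2


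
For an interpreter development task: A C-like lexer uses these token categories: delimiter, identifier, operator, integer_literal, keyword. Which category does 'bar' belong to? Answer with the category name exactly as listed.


Token: 'bar'
Checking categories:
  identifier: YES
  integer_literal: no
  operator: no
  keyword: no
  delimiter: no
Category: identifier

identifier


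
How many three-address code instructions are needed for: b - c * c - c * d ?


Expression: b - c * c - c * d
Generating three-address code (respecting * over +/- precedence):
  Instruction 1: t1 = c * c
  Instruction 2: t2 = c * d
  Instruction 3: t3 = b - t1
  Instruction 4: t4 = t3 - t2
Total instructions: 4

4


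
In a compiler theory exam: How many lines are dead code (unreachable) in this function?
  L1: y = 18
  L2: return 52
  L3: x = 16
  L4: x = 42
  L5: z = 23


Analyzing control flow:
  L1: reachable (before return)
  L2: reachable (return statement)
  L3: DEAD (after return at L2)
  L4: DEAD (after return at L2)
  L5: DEAD (after return at L2)
Return at L2, total lines = 5
Dead lines: L3 through L5
Count: 3

3


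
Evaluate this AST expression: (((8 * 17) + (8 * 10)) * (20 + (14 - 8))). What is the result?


Expression: (((8 * 17) + (8 * 10)) * (20 + (14 - 8)))
Evaluating step by step:
  8 * 17 = 136
  8 * 10 = 80
  136 + 80 = 216
  14 - 8 = 6
  20 + 6 = 26
  216 * 26 = 5616
Result: 5616

5616


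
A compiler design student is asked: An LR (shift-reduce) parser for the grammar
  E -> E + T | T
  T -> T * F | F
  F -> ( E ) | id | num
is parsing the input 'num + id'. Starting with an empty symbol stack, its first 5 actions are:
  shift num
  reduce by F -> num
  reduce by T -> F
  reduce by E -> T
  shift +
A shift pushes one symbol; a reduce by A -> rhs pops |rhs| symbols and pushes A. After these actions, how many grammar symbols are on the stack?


Tracking the symbol stack through each action:
  Action 1: shift 'num' : push -> stack = [num] (size 1)
  Action 2: reduce by F -> num : pop 1, push F -> stack = [F] (size 1)
  Action 3: reduce by T -> F : pop 1, push T -> stack = [T] (size 1)
  Action 4: reduce by E -> T : pop 1, push E -> stack = [E] (size 1)
  Action 5: shift '+' : push -> stack = [E, +] (size 2)
Final stack size: 2

2


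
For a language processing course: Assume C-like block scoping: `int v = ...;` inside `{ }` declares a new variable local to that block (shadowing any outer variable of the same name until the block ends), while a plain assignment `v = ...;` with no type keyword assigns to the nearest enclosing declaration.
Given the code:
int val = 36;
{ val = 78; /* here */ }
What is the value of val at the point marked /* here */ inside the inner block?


Analyzing scoping rules:
Outer scope: declares val = 36
Inner block: 'val = 78;' has no type keyword, so it is an assignment to the outer val (no shadowing)
Inside the block, after the assignment -> 78
Result: 78

78


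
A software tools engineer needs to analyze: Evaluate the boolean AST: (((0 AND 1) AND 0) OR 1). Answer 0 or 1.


Step 1: Evaluate inner node
  0 AND 1 = 0
Step 2: Evaluate next node
  0 AND 0 = 0
Step 3: Evaluate root node
  0 OR 1 = 1

1


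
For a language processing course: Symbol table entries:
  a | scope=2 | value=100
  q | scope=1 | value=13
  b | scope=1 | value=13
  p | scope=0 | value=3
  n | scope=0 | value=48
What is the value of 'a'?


Searching symbol table for 'a':
  a | scope=2 | value=100 <- MATCH
  q | scope=1 | value=13
  b | scope=1 | value=13
  p | scope=0 | value=3
  n | scope=0 | value=48
Found 'a' at scope 2 with value 100

100


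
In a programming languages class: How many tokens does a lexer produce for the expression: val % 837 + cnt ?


Scanning 'val % 837 + cnt'
Token 1: 'val' -> identifier
Token 2: '%' -> operator
Token 3: '837' -> integer_literal
Token 4: '+' -> operator
Token 5: 'cnt' -> identifier
Total tokens: 5

5


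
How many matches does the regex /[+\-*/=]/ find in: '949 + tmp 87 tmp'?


Pattern: /[+\-*/=]/ (operators)
Input: '949 + tmp 87 tmp'
Scanning for matches:
  Match 1: '+'
Total matches: 1

1


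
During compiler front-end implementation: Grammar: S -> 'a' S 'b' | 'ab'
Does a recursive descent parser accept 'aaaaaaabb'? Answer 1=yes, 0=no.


Grammar accepts strings of the form a^n b^n (n >= 1)
Word: 'aaaaaaabb'
Counting: 7 a's and 2 b's
Check: 7 == 2? No
Mismatch: a-count != b-count
Rejected

0


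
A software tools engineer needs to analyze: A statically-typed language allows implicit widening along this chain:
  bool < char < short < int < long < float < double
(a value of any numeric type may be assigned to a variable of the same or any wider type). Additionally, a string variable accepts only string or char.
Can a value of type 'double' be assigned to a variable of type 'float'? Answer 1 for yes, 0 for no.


Target variable type: float
Source value type: double
Numeric ranks: double=6, float=5
Widening allowed iff rank(source) <= rank(target): 6 <= 5? No
Result: 0

0


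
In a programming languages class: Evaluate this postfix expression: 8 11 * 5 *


Processing tokens left to right:
Push 8, Push 11
Pop 8 and 11, compute 8 * 11 = 88, push 88
Push 5
Pop 88 and 5, compute 88 * 5 = 440, push 440
Stack result: 440

440


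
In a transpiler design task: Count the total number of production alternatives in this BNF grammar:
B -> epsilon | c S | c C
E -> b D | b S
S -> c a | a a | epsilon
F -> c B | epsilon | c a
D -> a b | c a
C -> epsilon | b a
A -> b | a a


Counting alternatives per rule:
  B: 3 alternative(s)
  E: 2 alternative(s)
  S: 3 alternative(s)
  F: 3 alternative(s)
  D: 2 alternative(s)
  C: 2 alternative(s)
  A: 2 alternative(s)
Sum: 3 + 2 + 3 + 3 + 2 + 2 + 2 = 17

17


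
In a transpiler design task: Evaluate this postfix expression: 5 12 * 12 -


Processing tokens left to right:
Push 5, Push 12
Pop 5 and 12, compute 5 * 12 = 60, push 60
Push 12
Pop 60 and 12, compute 60 - 12 = 48, push 48
Stack result: 48

48


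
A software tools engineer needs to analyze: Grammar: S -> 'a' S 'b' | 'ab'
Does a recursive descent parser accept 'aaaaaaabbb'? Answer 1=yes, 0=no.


Grammar accepts strings of the form a^n b^n (n >= 1)
Word: 'aaaaaaabbb'
Counting: 7 a's and 3 b's
Check: 7 == 3? No
Mismatch: a-count != b-count
Rejected

0


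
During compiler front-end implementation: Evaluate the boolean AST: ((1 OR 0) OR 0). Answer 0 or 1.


Step 1: Evaluate inner node
  1 OR 0 = 1
Step 2: Evaluate root node
  1 OR 0 = 1

1


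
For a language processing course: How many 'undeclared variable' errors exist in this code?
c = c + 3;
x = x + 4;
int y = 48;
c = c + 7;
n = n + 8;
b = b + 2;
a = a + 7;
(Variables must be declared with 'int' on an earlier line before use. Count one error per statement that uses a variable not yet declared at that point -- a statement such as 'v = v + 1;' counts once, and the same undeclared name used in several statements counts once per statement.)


Scanning code line by line:
  Line 1: use 'c' -> ERROR (undeclared)
  Line 2: use 'x' -> ERROR (undeclared)
  Line 3: declare 'y' -> declared = ['y']
  Line 4: use 'c' -> ERROR (undeclared)
  Line 5: use 'n' -> ERROR (undeclared)
  Line 6: use 'b' -> ERROR (undeclared)
  Line 7: use 'a' -> ERROR (undeclared)
Total undeclared variable errors: 6

6


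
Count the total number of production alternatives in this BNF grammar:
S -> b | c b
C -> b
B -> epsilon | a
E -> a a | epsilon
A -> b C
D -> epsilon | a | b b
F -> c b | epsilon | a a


Counting alternatives per rule:
  S: 2 alternative(s)
  C: 1 alternative(s)
  B: 2 alternative(s)
  E: 2 alternative(s)
  A: 1 alternative(s)
  D: 3 alternative(s)
  F: 3 alternative(s)
Sum: 2 + 1 + 2 + 2 + 1 + 3 + 3 = 14

14


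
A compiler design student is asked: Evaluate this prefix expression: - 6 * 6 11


Parsing prefix expression: - 6 * 6 11
Step 1: Innermost operation '* 6 11'
  6 * 11 = 66
Step 2: Outer operation '- 6 [66]'
  6 - 66 = -60

-60


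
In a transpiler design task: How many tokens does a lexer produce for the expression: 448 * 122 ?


Scanning '448 * 122'
Token 1: '448' -> integer_literal
Token 2: '*' -> operator
Token 3: '122' -> integer_literal
Total tokens: 3

3


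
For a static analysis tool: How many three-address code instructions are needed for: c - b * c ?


Expression: c - b * c
Generating three-address code (respecting * over +/- precedence):
  Instruction 1: t1 = b * c
  Instruction 2: t2 = c - t1
Total instructions: 2

2


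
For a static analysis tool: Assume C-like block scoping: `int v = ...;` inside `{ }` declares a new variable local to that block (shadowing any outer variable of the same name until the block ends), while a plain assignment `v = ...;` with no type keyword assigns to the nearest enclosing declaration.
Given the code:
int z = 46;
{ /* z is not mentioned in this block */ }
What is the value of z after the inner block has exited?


Analyzing scoping rules:
Outer scope: declares z = 46
Inner block: z is neither redeclared nor assigned -> unchanged
After the block -> 46
Result: 46

46


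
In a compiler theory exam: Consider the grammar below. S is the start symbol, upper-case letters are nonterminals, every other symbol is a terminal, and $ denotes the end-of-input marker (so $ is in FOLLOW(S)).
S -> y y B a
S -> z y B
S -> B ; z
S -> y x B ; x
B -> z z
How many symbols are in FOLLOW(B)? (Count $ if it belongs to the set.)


S is the start symbol and does not occur in any rule body, so FOLLOW(S) = {$}.
Examining every occurrence of B in a rule body:
  S -> y y B a : B is followed by terminal 'a' -> add 'a'
  S -> z y B : B is at the right end -> add FOLLOW(S) = {$}
  S -> B ; z : B is followed by terminal ';' -> add ';'
  S -> y x B ; x : B is followed by terminal ';' -> add ';' (already in the set)
  B -> z z : B does not occur in the body -> contributes nothing
FOLLOW(B) = {;, a, $}
Count: 3

3


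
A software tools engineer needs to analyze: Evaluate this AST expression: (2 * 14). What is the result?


Expression: (2 * 14)
Evaluating step by step:
  2 * 14 = 28
Result: 28

28


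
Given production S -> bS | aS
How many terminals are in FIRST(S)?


Production: S -> bS | aS
Examining each alternative for leading terminals:
  S -> bS : first terminal = 'b'
  S -> aS : first terminal = 'a'
FIRST(S) = {a, b}
Count: 2

2


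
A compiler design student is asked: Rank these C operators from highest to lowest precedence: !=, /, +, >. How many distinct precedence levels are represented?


Looking up precedence for each operator:
  != -> precedence 3
  / -> precedence 6
  + -> precedence 5
  > -> precedence 4
Sorted highest to lowest: /, +, >, !=
Distinct precedence values: [6, 5, 4, 3]
Number of distinct levels: 4

4


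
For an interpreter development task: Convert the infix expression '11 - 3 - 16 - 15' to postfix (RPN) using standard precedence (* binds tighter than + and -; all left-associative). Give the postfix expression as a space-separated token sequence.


Applying the shunting-yard algorithm:
  Operand 11 -> output
  Push '-' onto operator stack -> op-stack: [-]
  Operand 3 -> output
  See '-' (prec 1); top '-' (prec 1) >= it -> pop '-' to output
  Push '-' onto operator stack -> op-stack: [-]
  Operand 16 -> output
  See '-' (prec 1); top '-' (prec 1) >= it -> pop '-' to output
  Push '-' onto operator stack -> op-stack: [-]
  Operand 15 -> output
  End of input: pop '-' to output
Postfix result: 11 3 - 16 - 15 -

11 3 - 16 - 15 -


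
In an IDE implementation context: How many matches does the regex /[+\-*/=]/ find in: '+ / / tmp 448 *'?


Pattern: /[+\-*/=]/ (operators)
Input: '+ / / tmp 448 *'
Scanning for matches:
  Match 1: '+'
  Match 2: '/'
  Match 3: '/'
  Match 4: '*'
Total matches: 4

4


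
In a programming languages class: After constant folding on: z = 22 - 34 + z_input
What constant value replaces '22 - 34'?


Identifying constant sub-expression:
  Original: z = 22 - 34 + z_input
  22 and 34 are both compile-time constants
  Evaluating: 22 - 34 = -12
  After folding: z = -12 + z_input

-12


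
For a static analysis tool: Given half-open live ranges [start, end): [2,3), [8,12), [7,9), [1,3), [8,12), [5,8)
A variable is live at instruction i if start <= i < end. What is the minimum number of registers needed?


Live ranges:
  Var0: [2, 3)
  Var1: [8, 12)
  Var2: [7, 9)
  Var3: [1, 3)
  Var4: [8, 12)
  Var5: [5, 8)
Sweep-line events (position, delta, active):
  pos=1 start -> active=1
  pos=2 start -> active=2
  pos=3 end -> active=1
  pos=3 end -> active=0
  pos=5 start -> active=1
  pos=7 start -> active=2
  pos=8 end -> active=1
  pos=8 start -> active=2
  pos=8 start -> active=3
  pos=9 end -> active=2
  pos=12 end -> active=1
  pos=12 end -> active=0
Maximum simultaneous active: 3
Minimum registers needed: 3

3


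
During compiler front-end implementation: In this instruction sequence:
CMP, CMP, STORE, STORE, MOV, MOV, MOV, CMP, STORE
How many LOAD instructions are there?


Scanning instruction sequence for LOAD:
  Position 1: CMP
  Position 2: CMP
  Position 3: STORE
  Position 4: STORE
  Position 5: MOV
  Position 6: MOV
  Position 7: MOV
  Position 8: CMP
  Position 9: STORE
Matches at positions: []
Total LOAD count: 0

0


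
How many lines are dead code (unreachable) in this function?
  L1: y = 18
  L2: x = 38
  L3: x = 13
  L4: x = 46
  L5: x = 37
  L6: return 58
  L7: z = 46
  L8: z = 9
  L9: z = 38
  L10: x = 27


Analyzing control flow:
  L1: reachable (before return)
  L2: reachable (before return)
  L3: reachable (before return)
  L4: reachable (before return)
  L5: reachable (before return)
  L6: reachable (return statement)
  L7: DEAD (after return at L6)
  L8: DEAD (after return at L6)
  L9: DEAD (after return at L6)
  L10: DEAD (after return at L6)
Return at L6, total lines = 10
Dead lines: L7 through L10
Count: 4

4


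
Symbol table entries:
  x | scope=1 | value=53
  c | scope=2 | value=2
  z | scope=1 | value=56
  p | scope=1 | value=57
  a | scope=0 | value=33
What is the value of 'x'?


Searching symbol table for 'x':
  x | scope=1 | value=53 <- MATCH
  c | scope=2 | value=2
  z | scope=1 | value=56
  p | scope=1 | value=57
  a | scope=0 | value=33
Found 'x' at scope 1 with value 53

53


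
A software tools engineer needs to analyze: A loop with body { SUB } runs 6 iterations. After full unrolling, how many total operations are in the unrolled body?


Loop body operations: SUB (1 op per iteration)
Unrolling 6 iterations:
  Iteration 1: SUB (1 ops)
  Iteration 2: SUB (1 ops)
  Iteration 3: SUB (1 ops)
  Iteration 4: SUB (1 ops)
  Iteration 5: SUB (1 ops)
  Iteration 6: SUB (1 ops)
Total: 6 iterations * 1 ops/iter = 6 operations

6


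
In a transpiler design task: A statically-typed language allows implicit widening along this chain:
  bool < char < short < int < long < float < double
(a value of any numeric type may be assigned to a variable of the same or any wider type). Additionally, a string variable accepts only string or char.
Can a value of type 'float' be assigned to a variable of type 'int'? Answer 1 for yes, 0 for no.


Target variable type: int
Source value type: float
Numeric ranks: float=5, int=3
Widening allowed iff rank(source) <= rank(target): 5 <= 3? No
Result: 0

0


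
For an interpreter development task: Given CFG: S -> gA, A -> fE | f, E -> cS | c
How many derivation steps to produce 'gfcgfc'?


Grammar: S -> gA, A -> fE | f, E -> cS | c
Deriving 'gfcgfc':
Step 1: S -> gA => gA
Step 2: A -> fE => gfE
Step 3: E -> cS => gfcS
Step 4: S -> gA => gfcgA
Step 5: A -> fE => gfcgfE
Step 6: E -> c => gfcgfc
Total derivation steps: 6

6


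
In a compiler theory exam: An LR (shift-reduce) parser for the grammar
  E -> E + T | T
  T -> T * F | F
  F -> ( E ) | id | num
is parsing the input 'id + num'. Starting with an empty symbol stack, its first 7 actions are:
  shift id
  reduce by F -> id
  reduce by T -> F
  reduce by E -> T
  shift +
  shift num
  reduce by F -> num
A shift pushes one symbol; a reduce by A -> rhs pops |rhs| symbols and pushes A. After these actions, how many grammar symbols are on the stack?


Tracking the symbol stack through each action:
  Action 1: shift 'id' : push -> stack = [id] (size 1)
  Action 2: reduce by F -> id : pop 1, push F -> stack = [F] (size 1)
  Action 3: reduce by T -> F : pop 1, push T -> stack = [T] (size 1)
  Action 4: reduce by E -> T : pop 1, push E -> stack = [E] (size 1)
  Action 5: shift '+' : push -> stack = [E, +] (size 2)
  Action 6: shift 'num' : push -> stack = [E, +, num] (size 3)
  Action 7: reduce by F -> num : pop 1, push F -> stack = [E, +, F] (size 3)
Final stack size: 3

3


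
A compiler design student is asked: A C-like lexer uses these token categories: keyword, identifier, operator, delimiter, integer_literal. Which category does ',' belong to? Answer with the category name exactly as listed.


Token: ','
Checking categories:
  identifier: no
  integer_literal: no
  operator: no
  keyword: no
  delimiter: YES
Category: delimiter

delimiter


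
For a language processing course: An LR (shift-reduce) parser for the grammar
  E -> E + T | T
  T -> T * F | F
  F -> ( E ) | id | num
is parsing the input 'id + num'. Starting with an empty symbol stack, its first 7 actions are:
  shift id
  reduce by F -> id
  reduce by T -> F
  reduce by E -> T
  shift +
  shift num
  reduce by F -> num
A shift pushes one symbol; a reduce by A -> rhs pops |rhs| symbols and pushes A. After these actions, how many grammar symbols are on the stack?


Tracking the symbol stack through each action:
  Action 1: shift 'id' : push -> stack = [id] (size 1)
  Action 2: reduce by F -> id : pop 1, push F -> stack = [F] (size 1)
  Action 3: reduce by T -> F : pop 1, push T -> stack = [T] (size 1)
  Action 4: reduce by E -> T : pop 1, push E -> stack = [E] (size 1)
  Action 5: shift '+' : push -> stack = [E, +] (size 2)
  Action 6: shift 'num' : push -> stack = [E, +, num] (size 3)
  Action 7: reduce by F -> num : pop 1, push F -> stack = [E, +, F] (size 3)
Final stack size: 3

3


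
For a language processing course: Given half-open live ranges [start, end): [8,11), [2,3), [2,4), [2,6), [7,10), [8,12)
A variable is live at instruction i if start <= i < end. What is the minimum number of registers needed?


Live ranges:
  Var0: [8, 11)
  Var1: [2, 3)
  Var2: [2, 4)
  Var3: [2, 6)
  Var4: [7, 10)
  Var5: [8, 12)
Sweep-line events (position, delta, active):
  pos=2 start -> active=1
  pos=2 start -> active=2
  pos=2 start -> active=3
  pos=3 end -> active=2
  pos=4 end -> active=1
  pos=6 end -> active=0
  pos=7 start -> active=1
  pos=8 start -> active=2
  pos=8 start -> active=3
  pos=10 end -> active=2
  pos=11 end -> active=1
  pos=12 end -> active=0
Maximum simultaneous active: 3
Minimum registers needed: 3

3


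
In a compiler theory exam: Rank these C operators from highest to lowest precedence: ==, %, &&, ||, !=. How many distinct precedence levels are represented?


Looking up precedence for each operator:
  == -> precedence 3
  % -> precedence 6
  && -> precedence 2
  || -> precedence 1
  != -> precedence 3
Sorted highest to lowest: %, ==, !=, &&, ||
Distinct precedence values: [6, 3, 2, 1]
Number of distinct levels: 4

4


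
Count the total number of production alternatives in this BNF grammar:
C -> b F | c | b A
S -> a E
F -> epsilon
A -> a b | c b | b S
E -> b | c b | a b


Counting alternatives per rule:
  C: 3 alternative(s)
  S: 1 alternative(s)
  F: 1 alternative(s)
  A: 3 alternative(s)
  E: 3 alternative(s)
Sum: 3 + 1 + 1 + 3 + 3 = 11

11


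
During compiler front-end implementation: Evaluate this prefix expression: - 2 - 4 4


Parsing prefix expression: - 2 - 4 4
Step 1: Innermost operation '- 4 4'
  4 - 4 = 0
Step 2: Outer operation '- 2 [0]'
  2 - 0 = 2

2


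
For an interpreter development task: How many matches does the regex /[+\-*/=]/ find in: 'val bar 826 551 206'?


Pattern: /[+\-*/=]/ (operators)
Input: 'val bar 826 551 206'
Scanning for matches:
Total matches: 0

0


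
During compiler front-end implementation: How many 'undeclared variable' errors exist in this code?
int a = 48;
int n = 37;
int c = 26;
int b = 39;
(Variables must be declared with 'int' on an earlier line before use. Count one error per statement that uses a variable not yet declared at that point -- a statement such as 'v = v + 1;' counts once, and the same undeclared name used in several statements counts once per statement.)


Scanning code line by line:
  Line 1: declare 'a' -> declared = ['a']
  Line 2: declare 'n' -> declared = ['a', 'n']
  Line 3: declare 'c' -> declared = ['a', 'c', 'n']
  Line 4: declare 'b' -> declared = ['a', 'b', 'c', 'n']
Total undeclared variable errors: 0

0


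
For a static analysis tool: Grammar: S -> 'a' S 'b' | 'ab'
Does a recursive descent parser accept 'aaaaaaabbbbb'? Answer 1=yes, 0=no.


Grammar accepts strings of the form a^n b^n (n >= 1)
Word: 'aaaaaaabbbbb'
Counting: 7 a's and 5 b's
Check: 7 == 5? No
Mismatch: a-count != b-count
Rejected

0


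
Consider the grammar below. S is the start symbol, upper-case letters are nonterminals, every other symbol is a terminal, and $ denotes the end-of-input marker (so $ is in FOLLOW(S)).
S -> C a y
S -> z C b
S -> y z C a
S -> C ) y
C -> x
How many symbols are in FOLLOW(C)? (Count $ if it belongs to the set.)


S is the start symbol and does not occur in any rule body, so FOLLOW(S) = {$}.
Examining every occurrence of C in a rule body:
  S -> C a y : C is followed by terminal 'a' -> add 'a'
  S -> z C b : C is followed by terminal 'b' -> add 'b'
  S -> y z C a : C is followed by terminal 'a' -> add 'a' (already in the set)
  S -> C ) y : C is followed by terminal ')' -> add ')'
  C -> x : C does not occur in the body -> contributes nothing
FOLLOW(C) = {), a, b}
Count: 3

3


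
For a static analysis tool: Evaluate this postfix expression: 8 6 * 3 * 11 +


Processing tokens left to right:
Push 8, Push 6
Pop 8 and 6, compute 8 * 6 = 48, push 48
Push 3
Pop 48 and 3, compute 48 * 3 = 144, push 144
Push 11
Pop 144 and 11, compute 144 + 11 = 155, push 155
Stack result: 155

155


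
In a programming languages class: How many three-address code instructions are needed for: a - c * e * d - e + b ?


Expression: a - c * e * d - e + b
Generating three-address code (respecting * over +/- precedence):
  Instruction 1: t1 = c * e
  Instruction 2: t2 = t1 * d
  Instruction 3: t3 = a - t2
  Instruction 4: t4 = t3 - e
  Instruction 5: t5 = t4 + b
Total instructions: 5

5


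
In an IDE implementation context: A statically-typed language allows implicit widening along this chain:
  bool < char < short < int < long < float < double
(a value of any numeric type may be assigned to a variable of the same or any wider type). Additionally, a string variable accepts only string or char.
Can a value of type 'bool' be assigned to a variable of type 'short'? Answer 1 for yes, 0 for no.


Target variable type: short
Source value type: bool
Numeric ranks: bool=0, short=2
Widening allowed iff rank(source) <= rank(target): 0 <= 2? Yes
Result: 1

1


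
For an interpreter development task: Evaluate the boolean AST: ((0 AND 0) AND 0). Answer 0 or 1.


Step 1: Evaluate inner node
  0 AND 0 = 0
Step 2: Evaluate root node
  0 AND 0 = 0

0


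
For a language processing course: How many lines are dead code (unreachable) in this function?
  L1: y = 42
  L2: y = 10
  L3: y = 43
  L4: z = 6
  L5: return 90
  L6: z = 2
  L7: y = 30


Analyzing control flow:
  L1: reachable (before return)
  L2: reachable (before return)
  L3: reachable (before return)
  L4: reachable (before return)
  L5: reachable (return statement)
  L6: DEAD (after return at L5)
  L7: DEAD (after return at L5)
Return at L5, total lines = 7
Dead lines: L6 through L7
Count: 2

2


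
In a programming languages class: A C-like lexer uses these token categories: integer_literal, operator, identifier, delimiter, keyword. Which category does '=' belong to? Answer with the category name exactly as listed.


Token: '='
Checking categories:
  identifier: no
  integer_literal: no
  operator: YES
  keyword: no
  delimiter: no
Category: operator

operator


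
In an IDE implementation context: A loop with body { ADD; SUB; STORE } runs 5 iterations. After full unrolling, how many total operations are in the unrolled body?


Loop body operations: ADD, SUB, STORE (3 ops per iteration)
Unrolling 5 iterations:
  Iteration 1: ADD, SUB, STORE (3 ops)
  Iteration 2: ADD, SUB, STORE (3 ops)
  Iteration 3: ADD, SUB, STORE (3 ops)
  Iteration 4: ADD, SUB, STORE (3 ops)
  Iteration 5: ADD, SUB, STORE (3 ops)
Total: 5 iterations * 3 ops/iter = 15 operations

15


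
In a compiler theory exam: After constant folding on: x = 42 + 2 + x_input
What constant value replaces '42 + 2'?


Identifying constant sub-expression:
  Original: x = 42 + 2 + x_input
  42 and 2 are both compile-time constants
  Evaluating: 42 + 2 = 44
  After folding: x = 44 + x_input

44


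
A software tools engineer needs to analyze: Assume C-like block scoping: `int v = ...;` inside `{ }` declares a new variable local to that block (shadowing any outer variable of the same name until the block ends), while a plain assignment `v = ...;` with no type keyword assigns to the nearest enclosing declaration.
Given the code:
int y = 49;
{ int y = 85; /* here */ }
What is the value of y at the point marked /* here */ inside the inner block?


Analyzing scoping rules:
Outer scope: declares y = 49
Inner block: 'int y = 85;' declares a NEW y that shadows the outer one
Inside the block the inner declaration is in scope -> 85
Result: 85

85


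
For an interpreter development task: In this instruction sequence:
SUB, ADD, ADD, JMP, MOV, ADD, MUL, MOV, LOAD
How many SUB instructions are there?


Scanning instruction sequence for SUB:
  Position 1: SUB <- MATCH
  Position 2: ADD
  Position 3: ADD
  Position 4: JMP
  Position 5: MOV
  Position 6: ADD
  Position 7: MUL
  Position 8: MOV
  Position 9: LOAD
Matches at positions: [1]
Total SUB count: 1

1


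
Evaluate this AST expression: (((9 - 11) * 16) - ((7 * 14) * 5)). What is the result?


Expression: (((9 - 11) * 16) - ((7 * 14) * 5))
Evaluating step by step:
  9 - 11 = -2
  -2 * 16 = -32
  7 * 14 = 98
  98 * 5 = 490
  -32 - 490 = -522
Result: -522

-522


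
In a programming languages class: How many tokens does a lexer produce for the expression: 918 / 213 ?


Scanning '918 / 213'
Token 1: '918' -> integer_literal
Token 2: '/' -> operator
Token 3: '213' -> integer_literal
Total tokens: 3

3


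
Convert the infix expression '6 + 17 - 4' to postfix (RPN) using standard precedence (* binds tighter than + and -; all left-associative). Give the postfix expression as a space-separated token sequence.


Applying the shunting-yard algorithm:
  Operand 6 -> output
  Push '+' onto operator stack -> op-stack: [+]
  Operand 17 -> output
  See '-' (prec 1); top '+' (prec 1) >= it -> pop '+' to output
  Push '-' onto operator stack -> op-stack: [-]
  Operand 4 -> output
  End of input: pop '-' to output
Postfix result: 6 17 + 4 -

6 17 + 4 -


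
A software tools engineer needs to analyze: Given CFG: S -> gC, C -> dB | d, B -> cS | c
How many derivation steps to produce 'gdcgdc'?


Grammar: S -> gC, C -> dB | d, B -> cS | c
Deriving 'gdcgdc':
Step 1: S -> gC => gC
Step 2: C -> dB => gdB
Step 3: B -> cS => gdcS
Step 4: S -> gC => gdcgC
Step 5: C -> dB => gdcgdB
Step 6: B -> c => gdcgdc
Total derivation steps: 6

6


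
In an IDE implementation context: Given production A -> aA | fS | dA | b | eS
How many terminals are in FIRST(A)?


Production: A -> aA | fS | dA | b | eS
Examining each alternative for leading terminals:
  A -> aA : first terminal = 'a'
  A -> fS : first terminal = 'f'
  A -> dA : first terminal = 'd'
  A -> b : first terminal = 'b'
  A -> eS : first terminal = 'e'
FIRST(A) = {a, b, d, e, f}
Count: 5

5


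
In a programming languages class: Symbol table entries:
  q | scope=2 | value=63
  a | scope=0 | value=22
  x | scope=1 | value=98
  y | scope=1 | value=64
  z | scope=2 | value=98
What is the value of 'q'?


Searching symbol table for 'q':
  q | scope=2 | value=63 <- MATCH
  a | scope=0 | value=22
  x | scope=1 | value=98
  y | scope=1 | value=64
  z | scope=2 | value=98
Found 'q' at scope 2 with value 63

63


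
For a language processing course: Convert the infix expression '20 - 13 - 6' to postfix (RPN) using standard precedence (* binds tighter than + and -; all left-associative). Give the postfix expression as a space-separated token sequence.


Applying the shunting-yard algorithm:
  Operand 20 -> output
  Push '-' onto operator stack -> op-stack: [-]
  Operand 13 -> output
  See '-' (prec 1); top '-' (prec 1) >= it -> pop '-' to output
  Push '-' onto operator stack -> op-stack: [-]
  Operand 6 -> output
  End of input: pop '-' to output
Postfix result: 20 13 - 6 -

20 13 - 6 -


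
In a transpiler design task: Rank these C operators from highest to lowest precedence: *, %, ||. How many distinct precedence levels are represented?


Looking up precedence for each operator:
  * -> precedence 6
  % -> precedence 6
  || -> precedence 1
Sorted highest to lowest: *, %, ||
Distinct precedence values: [6, 1]
Number of distinct levels: 2

2


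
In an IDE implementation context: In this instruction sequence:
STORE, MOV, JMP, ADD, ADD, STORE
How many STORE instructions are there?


Scanning instruction sequence for STORE:
  Position 1: STORE <- MATCH
  Position 2: MOV
  Position 3: JMP
  Position 4: ADD
  Position 5: ADD
  Position 6: STORE <- MATCH
Matches at positions: [1, 6]
Total STORE count: 2

2


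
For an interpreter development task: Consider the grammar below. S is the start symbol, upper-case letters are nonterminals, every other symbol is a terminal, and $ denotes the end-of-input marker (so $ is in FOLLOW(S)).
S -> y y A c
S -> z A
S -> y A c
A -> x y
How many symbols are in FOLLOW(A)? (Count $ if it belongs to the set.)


S is the start symbol and does not occur in any rule body, so FOLLOW(S) = {$}.
Examining every occurrence of A in a rule body:
  S -> y y A c : A is followed by terminal 'c' -> add 'c'
  S -> z A : A is at the right end -> add FOLLOW(S) = {$}
  S -> y A c : A is followed by terminal 'c' -> add 'c' (already in the set)
  A -> x y : A does not occur in the body -> contributes nothing
FOLLOW(A) = {c, $}
Count: 2

2


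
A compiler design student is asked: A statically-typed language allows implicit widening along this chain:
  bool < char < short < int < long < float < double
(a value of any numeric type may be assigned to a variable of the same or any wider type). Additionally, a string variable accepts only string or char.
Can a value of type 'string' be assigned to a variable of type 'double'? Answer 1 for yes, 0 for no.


Target variable type: double
Source value type: string
Rule: string cannot widen to any numeric type
Result: 0

0


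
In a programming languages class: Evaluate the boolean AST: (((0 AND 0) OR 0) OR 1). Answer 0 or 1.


Step 1: Evaluate inner node
  0 AND 0 = 0
Step 2: Evaluate next node
  0 OR 0 = 0
Step 3: Evaluate root node
  0 OR 1 = 1

1


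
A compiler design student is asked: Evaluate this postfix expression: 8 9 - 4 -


Processing tokens left to right:
Push 8, Push 9
Pop 8 and 9, compute 8 - 9 = -1, push -1
Push 4
Pop -1 and 4, compute -1 - 4 = -5, push -5
Stack result: -5

-5


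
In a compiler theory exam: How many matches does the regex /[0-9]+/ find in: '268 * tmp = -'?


Pattern: /[0-9]+/ (int literals)
Input: '268 * tmp = -'
Scanning for matches:
  Match 1: '268'
Total matches: 1

1


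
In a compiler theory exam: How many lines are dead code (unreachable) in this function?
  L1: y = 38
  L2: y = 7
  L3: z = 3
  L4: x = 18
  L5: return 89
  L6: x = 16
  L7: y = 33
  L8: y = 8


Analyzing control flow:
  L1: reachable (before return)
  L2: reachable (before return)
  L3: reachable (before return)
  L4: reachable (before return)
  L5: reachable (return statement)
  L6: DEAD (after return at L5)
  L7: DEAD (after return at L5)
  L8: DEAD (after return at L5)
Return at L5, total lines = 8
Dead lines: L6 through L8
Count: 3

3


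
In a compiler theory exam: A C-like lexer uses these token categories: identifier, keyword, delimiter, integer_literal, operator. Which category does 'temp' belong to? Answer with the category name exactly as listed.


Token: 'temp'
Checking categories:
  identifier: YES
  integer_literal: no
  operator: no
  keyword: no
  delimiter: no
Category: identifier

identifier


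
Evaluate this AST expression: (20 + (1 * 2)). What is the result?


Expression: (20 + (1 * 2))
Evaluating step by step:
  1 * 2 = 2
  20 + 2 = 22
Result: 22

22


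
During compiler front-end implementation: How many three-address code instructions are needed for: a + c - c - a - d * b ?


Expression: a + c - c - a - d * b
Generating three-address code (respecting * over +/- precedence):
  Instruction 1: t1 = d * b
  Instruction 2: t2 = a + c
  Instruction 3: t3 = t2 - c
  Instruction 4: t4 = t3 - a
  Instruction 5: t5 = t4 - t1
Total instructions: 5

5
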